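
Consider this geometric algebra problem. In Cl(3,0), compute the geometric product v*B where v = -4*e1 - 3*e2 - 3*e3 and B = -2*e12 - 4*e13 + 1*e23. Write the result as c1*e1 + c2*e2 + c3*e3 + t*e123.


vB has grade-1 (vector) and grade-3 (trivector) parts: vB = (v _| B) + (v ^ B).
Vector part <vB>_1:
  e1: -v2*b12 - v3*b13 = -(-3)*(-2) - (-3)*(-4) = -18
  e2: v1*b12 - v3*b23 = (-4)*(-2) - (-3)*(1) = 11
  e3: v1*b13 + v2*b23 = (-4)*(-4) + (-3)*(1) = 13
Trivector part <vB>_3:
  e123: v1*b23 - v2*b13 + v3*b12 = (-4)*(1) - (-3)*(-4) + (-3)*(-2) = -10
vB = -18*e1 + 11*e2 + 13*e3 - 10*e123


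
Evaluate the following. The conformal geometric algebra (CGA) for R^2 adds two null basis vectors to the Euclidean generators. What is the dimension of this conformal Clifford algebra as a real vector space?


The conformal model of R^2 uses Cl(3,1): the 2 Euclidean generators plus two extra orthogonal generators e+ (e+^2 = +1) and e- (e-^2 = -1), from which the null vectors e0, einf are built.
Number of generators m = 2 + 2 = 4.
dim Cl(p,q) = 2^m = 2^4 = 16


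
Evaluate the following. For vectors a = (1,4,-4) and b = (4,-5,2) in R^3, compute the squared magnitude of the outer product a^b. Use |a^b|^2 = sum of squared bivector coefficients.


a wedge b = (a1*b2 - a2*b1)*e12 + (a1*b3 - a3*b1)*e13 + (a2*b3 - a3*b2)*e23
e12 coeff: 1*(-5) - 4*4 = -5 - 16 = -21
e13 coeff: 1*2 - (-4)*4 = 2 - (-16) = 18
e23 coeff: 4*2 - (-4)*(-5) = 8 - 20 = -12
|a wedge b|^2 = (-21)^2 + 18^2 + (-12)^2
= 441 + 324 + 144
= 909


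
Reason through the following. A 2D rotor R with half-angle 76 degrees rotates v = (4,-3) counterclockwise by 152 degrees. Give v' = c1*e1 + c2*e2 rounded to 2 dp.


Rotor R = cos(76deg) - sin(76deg)*e12
Rotation angle theta = 2 * 76 = 152 degrees
v' = R*v*~R rotates v by theta.
cos(152deg) = -0.8829, sin(152deg) = 0.4695
v'_1 = 4*cos(152deg) - (-3)*sin(152deg)
= 4*(-0.8829) - (-3)*0.4695
= -2.12
v'_2 = 4*sin(152deg) + (-3)*cos(152deg)
= 4*0.4695 + (-3)*(-0.8829)
= 4.53
v' = -2.12*e1 + 4.53*e2


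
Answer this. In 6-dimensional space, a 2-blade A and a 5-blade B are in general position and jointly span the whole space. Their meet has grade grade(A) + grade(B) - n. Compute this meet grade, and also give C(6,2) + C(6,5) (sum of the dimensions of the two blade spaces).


Meet grade = grade(A) + grade(B) - n
= 2 + 5 - 6 = 1
C(6,2) = 15
C(6,5) = 6
dim_A + dim_B = 15 + 6 = 21


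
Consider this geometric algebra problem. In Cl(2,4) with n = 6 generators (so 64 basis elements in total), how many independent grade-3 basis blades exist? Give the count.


Number of grade-k basis blades in Cl(p,q) with n = p + q is C(n, k).
n = 2 + 4 = 6
C(6, 3) = 6! / (3! * 3!)
= 720 / (6 * 6)
= 20


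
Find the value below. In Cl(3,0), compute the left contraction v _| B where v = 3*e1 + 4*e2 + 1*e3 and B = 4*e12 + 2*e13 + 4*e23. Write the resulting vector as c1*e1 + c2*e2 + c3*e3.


Left contraction v _| B = <vB>_1 (grade-1 part of the geometric product vB).
Using e1_|e12 = e2, e2_|e12 = -e1, e1_|e13 = e3, e3_|e13 = -e1, e2_|e23 = e3, e3_|e23 = -e2:
e1 coeff: -v2*b12 - v3*b13 = -(4)*(4) - (1)*(2) = -18
e2 coeff: v1*b12 - v3*b23 = (3)*(4) - (1)*(4) = 8
e3 coeff: v1*b13 + v2*b23 = (3)*(2) + (4)*(4) = 22
v _| B = -18*e1 + 8*e2 + 22*e3


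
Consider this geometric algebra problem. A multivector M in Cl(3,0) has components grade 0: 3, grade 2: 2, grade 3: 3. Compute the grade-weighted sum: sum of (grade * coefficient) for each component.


Grade-weighted sum = sum of grade_k * coefficient_k
0*3 = 0
2*2 = 4
3*3 = 9
Total = 0 + 4 + 9 = 13


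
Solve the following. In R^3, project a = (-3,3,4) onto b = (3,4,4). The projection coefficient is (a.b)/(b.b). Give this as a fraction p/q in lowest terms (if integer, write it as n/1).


Projection coefficient = (a . b) / (b . b)
a . b = (-3)*3 + 3*4 + 4*4
= -9 + 12 + 16 = 19
b . b = 3^2 + 4^2 + 4^2
= 9 + 16 + 16 = 41
Coefficient = 19/41
In lowest terms: 19/41


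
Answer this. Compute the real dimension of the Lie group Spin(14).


Spin(n) double-covers SO(n); both have Lie algebra so(n) of dimension n(n-1)/2.
n = 14
n(n-1) = 14 * 13 = 182
dim Spin(14) = 182/2 = 91


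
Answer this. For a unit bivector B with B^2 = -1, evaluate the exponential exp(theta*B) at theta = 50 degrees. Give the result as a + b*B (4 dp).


For a unit bivector B with B^2 = -1, the exponential series gives
e^(theta*B) = cos(theta) + sin(theta)*B (the GA analogue of Euler's formula).
theta = 50 degrees = 0.872665 rad
cos(50 deg) = 0.6428
sin(50 deg) = 0.7660
exp(theta*B) = 0.6428 + 0.7660*B


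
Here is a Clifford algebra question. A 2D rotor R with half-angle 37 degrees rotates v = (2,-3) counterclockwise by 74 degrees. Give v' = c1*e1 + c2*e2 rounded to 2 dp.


Rotor R = cos(37deg) - sin(37deg)*e12
Rotation angle theta = 2 * 37 = 74 degrees
v' = R*v*~R rotates v by theta.
cos(74deg) = 0.2756, sin(74deg) = 0.9613
v'_1 = 2*cos(74deg) - (-3)*sin(74deg)
= 2*0.2756 - (-3)*0.9613
= 3.44
v'_2 = 2*sin(74deg) + (-3)*cos(74deg)
= 2*0.9613 + (-3)*0.2756
= 1.10
v' = 3.44*e1 + 1.10*e2


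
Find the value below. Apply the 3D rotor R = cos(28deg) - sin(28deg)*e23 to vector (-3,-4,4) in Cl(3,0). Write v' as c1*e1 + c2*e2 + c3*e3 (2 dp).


Rotor R = cos(28deg) - sin(28deg)*e23
Rotation angle theta = 2 * 28 = 56 degrees in the e23 plane (e2 -> e3).
The component perpendicular to the plane (e1) is invariant: v'_1 = v1 = -3.00
cos(56deg) = 0.5592, sin(56deg) = 0.8290
v'_2 = v2*cos(theta) - v3*sin(theta) = -4*0.5592 - 4*0.8290 = -5.55
v'_3 = v2*sin(theta) + v3*cos(theta) = -4*0.8290 + 4*0.5592 = -1.08
v' = -3.00*e1 - 5.55*e2 - 1.08*e3


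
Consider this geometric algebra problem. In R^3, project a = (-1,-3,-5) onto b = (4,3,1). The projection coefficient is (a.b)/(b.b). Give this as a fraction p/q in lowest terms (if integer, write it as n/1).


Projection coefficient = (a . b) / (b . b)
a . b = (-1)*4 + (-3)*3 + (-5)*1
= -4 + (-9) + (-5) = -18
b . b = 4^2 + 3^2 + 1^2
= 16 + 9 + 1 = 26
Coefficient = -18/26
In lowest terms: -9/13


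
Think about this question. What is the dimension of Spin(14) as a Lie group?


Spin(n) double-covers SO(n); both have Lie algebra so(n) of dimension n(n-1)/2.
n = 14
n(n-1) = 14 * 13 = 182
dim Spin(14) = 182/2 = 91


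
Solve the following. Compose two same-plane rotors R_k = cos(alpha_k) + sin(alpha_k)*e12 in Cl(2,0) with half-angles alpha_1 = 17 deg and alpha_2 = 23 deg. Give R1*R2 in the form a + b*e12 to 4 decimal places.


Same-plane rotors commute and their half-angles add:
R1*R2 = cos(a1 + a2) + sin(a1 + a2)*e12.
a1 + a2 = 17 + 23 = 40 deg
cos(40 deg) = 0.7660
sin(40 deg) = 0.6428
R1*R2 = 0.7660 + 0.6428*e12


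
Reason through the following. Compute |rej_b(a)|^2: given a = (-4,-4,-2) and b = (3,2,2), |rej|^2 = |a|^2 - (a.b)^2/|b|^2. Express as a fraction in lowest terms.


|a|^2 = (-4)^2 + (-4)^2 + (-2)^2 = 36
|b|^2 = 3^2 + 2^2 + 2^2 = 17
a . b = (-4)*3 + (-4)*2 + (-2)*2 = -24
(a.b)^2 = (-24)^2 = 576
|rej|^2 = 36 - 576/17
= (612 - 576)/17
= 36/17
In lowest terms: 36/17


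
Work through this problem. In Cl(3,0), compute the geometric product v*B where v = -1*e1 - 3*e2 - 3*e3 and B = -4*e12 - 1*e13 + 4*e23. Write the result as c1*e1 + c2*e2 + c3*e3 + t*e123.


vB has grade-1 (vector) and grade-3 (trivector) parts: vB = (v _| B) + (v ^ B).
Vector part <vB>_1:
  e1: -v2*b12 - v3*b13 = -(-3)*(-4) - (-3)*(-1) = -15
  e2: v1*b12 - v3*b23 = (-1)*(-4) - (-3)*(4) = 16
  e3: v1*b13 + v2*b23 = (-1)*(-1) + (-3)*(4) = -11
Trivector part <vB>_3:
  e123: v1*b23 - v2*b13 + v3*b12 = (-1)*(4) - (-3)*(-1) + (-3)*(-4) = 5
vB = -15*e1 + 16*e2 - 11*e3 + 5*e123


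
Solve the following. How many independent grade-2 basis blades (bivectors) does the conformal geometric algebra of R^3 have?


The conformal model of R^3 uses Cl(4,1) with m = 3 + 2 = 5 generators.
Number of grade-2 blades = C(m, 2) = C(5, 2)
= 5*4/2 = 10


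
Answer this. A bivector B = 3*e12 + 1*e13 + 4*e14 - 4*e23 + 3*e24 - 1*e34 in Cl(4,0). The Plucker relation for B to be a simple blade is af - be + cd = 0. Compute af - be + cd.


Plucker relation: af - be + cd
a*f = 3*(-1) = -3
b*e = 1*3 = 3
c*d = 4*(-4) = -16
af - be + cd = -3 - 3 + (-16)
= -22


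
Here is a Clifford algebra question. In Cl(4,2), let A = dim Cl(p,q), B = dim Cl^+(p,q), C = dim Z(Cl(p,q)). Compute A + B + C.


n = 4 + 2 = 6
Total dim = 2^6 = 64
Even subalgebra dim = 2^5 = 32
n is even, so center dim = 1
Sum = 64 + 32 + 1 = 97


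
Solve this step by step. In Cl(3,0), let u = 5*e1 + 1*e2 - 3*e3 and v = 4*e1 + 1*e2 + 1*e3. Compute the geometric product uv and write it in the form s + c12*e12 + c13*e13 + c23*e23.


In Cl(3,0): e_i^2 = 1, e_ie_j = -e_je_i for i != j.
Scalar part = u . v = 5*4 + 1*1 + (-3)*1
= 20 + 1 + (-3) = 18
e12 coeff = 5*1 - 1*4 = 5 - 4 = 1
e13 coeff = 5*1 - (-3)*4 = 5 - (-12) = 17
e23 coeff = 1*1 - (-3)*1 = 1 - (-3) = 4
uv = 18 + 1*e12 + 17*e13 + 4*e23


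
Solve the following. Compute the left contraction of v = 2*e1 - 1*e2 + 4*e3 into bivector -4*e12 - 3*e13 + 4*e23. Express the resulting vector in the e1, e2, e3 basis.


Left contraction v _| B = <vB>_1 (grade-1 part of the geometric product vB).
Using e1_|e12 = e2, e2_|e12 = -e1, e1_|e13 = e3, e3_|e13 = -e1, e2_|e23 = e3, e3_|e23 = -e2:
e1 coeff: -v2*b12 - v3*b13 = -(-1)*(-4) - (4)*(-3) = 8
e2 coeff: v1*b12 - v3*b23 = (2)*(-4) - (4)*(4) = -24
e3 coeff: v1*b13 + v2*b23 = (2)*(-3) + (-1)*(4) = -10
v _| B = 8*e1 - 24*e2 - 10*e3


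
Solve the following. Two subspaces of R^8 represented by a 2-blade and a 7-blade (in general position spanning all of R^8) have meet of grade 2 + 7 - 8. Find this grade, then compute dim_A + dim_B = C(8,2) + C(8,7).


Meet grade = grade(A) + grade(B) - n
= 2 + 7 - 8 = 1
C(8,2) = 28
C(8,7) = 8
dim_A + dim_B = 28 + 8 = 36


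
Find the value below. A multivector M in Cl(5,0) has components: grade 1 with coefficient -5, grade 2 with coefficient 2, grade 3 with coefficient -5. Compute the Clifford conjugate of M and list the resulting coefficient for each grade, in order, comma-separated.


Clifford conjugate sign for grade k: (-1)^(k(k+1)/2)
Grade 1: (-1)^(1*2/2) = (-1)^1 = -1, coeff -5 -> 5
Grade 2: (-1)^(2*3/2) = (-1)^3 = -1, coeff 2 -> -2
Grade 3: (-1)^(3*4/2) = (-1)^6 = 1, coeff -5 -> -5
Conjugated coefficients: 5, -2, -5


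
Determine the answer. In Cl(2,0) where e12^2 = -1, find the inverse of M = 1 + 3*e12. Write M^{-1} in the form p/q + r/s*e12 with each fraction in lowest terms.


M = 1 + 3*e12, where e12^2 = -1.
Since M commutes with its reverse ~M = a - b*e12, M * ~M = a^2 - b^2*e12^2 = a^2 + b^2.
So M^{-1} = ~M / (a^2 + b^2) = (a - b*e12)/(a^2 + b^2).
a^2 + b^2 = 1 + 9 = 10
Scalar part = 1/10 = 1/10
Bivector coeff = -3/10 = -3/10
M^{-1} = 1/10 - 3/10*e12


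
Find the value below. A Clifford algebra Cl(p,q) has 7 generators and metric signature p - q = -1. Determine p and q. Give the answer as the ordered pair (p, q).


We need p + q = 7 and p - q = -1.
Adding: 2p = 7 + (-1) = 6, so p = 3.
Then q = 7 - 3 = 4.
(p, q) = (3, 4)


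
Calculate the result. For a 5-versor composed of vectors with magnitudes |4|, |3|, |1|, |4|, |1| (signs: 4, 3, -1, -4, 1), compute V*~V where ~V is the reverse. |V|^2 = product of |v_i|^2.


Each vector v_i has |v_i|^2 = s_i^2
Squared scales: 4^2 = 16, 3^2 = 9, (-1)^2 = 1, (-4)^2 = 16, 1^2 = 1
|V|^2 = 16 * 9 * 1 * 16 * 1
= 2304


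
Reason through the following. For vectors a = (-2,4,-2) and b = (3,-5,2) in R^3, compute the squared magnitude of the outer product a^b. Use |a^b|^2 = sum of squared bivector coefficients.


a wedge b = (a1*b2 - a2*b1)*e12 + (a1*b3 - a3*b1)*e13 + (a2*b3 - a3*b2)*e23
e12 coeff: (-2)*(-5) - 4*3 = 10 - 12 = -2
e13 coeff: (-2)*2 - (-2)*3 = -4 - (-6) = 2
e23 coeff: 4*2 - (-2)*(-5) = 8 - 10 = -2
|a wedge b|^2 = (-2)^2 + 2^2 + (-2)^2
= 4 + 4 + 4
= 12


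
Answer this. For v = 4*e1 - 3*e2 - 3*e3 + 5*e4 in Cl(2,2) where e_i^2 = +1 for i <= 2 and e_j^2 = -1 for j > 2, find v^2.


v^2 = sum of c_i^2 * e_i^2
Positive signature terms (e_i^2 = +1): 4^2 + (-3)^2 = 25
Negative signature terms (e_j^2 = -1): (-3)^2 + 5^2 = 34
v^2 = 25 - 34 = -9


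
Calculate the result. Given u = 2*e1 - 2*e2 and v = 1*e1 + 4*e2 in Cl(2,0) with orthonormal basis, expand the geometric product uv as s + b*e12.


Expand: (2*e1 - 2*e2)(1*e1 + 4*e2)
= 2*1*e1e1 + 2*4*e1e2 + (-2)*1*e2e1 + (-2)*4*e2e2
Using e1^2 = e2^2 = 1, e2e1 = -e1e2:
Scalar part s = 2*1 + (-2)*4 = 2 + (-8) = -6
Bivector part b = 2*4 - (-2)*1 = 8 - (-2) = 10
uv = -6 + 10*e12


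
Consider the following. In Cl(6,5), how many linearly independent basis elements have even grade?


Even subalgebra dimension = 2^(n-1)
n = 6 + 5 = 11
2^(11 - 1) = 2^10 = 1024
Verification: sum of C(11,k) for even k = 1 + 55 + 330 + 462 + 165 + 11 = 1024
Result = 1024


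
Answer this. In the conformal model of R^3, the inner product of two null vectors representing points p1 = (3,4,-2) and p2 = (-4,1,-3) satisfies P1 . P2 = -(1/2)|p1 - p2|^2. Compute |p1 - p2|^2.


p1 - p2 = (7, 3, 1)
|p1 - p2|^2 = 7^2 + 3^2 + 1^2
= 49 + 9 + 1
= 59


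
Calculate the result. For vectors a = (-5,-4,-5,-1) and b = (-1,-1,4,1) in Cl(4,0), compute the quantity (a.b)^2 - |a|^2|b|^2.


a . b = (-5)*(-1) + (-4)*(-1) + (-5)*4 + (-1)*1
= 5 + 4 + (-20) + (-1) = -12
|a|^2 = (-5)^2 + (-4)^2 + (-5)^2 + (-1)^2 = 67
|b|^2 = (-1)^2 + (-1)^2 + 4^2 + 1^2 = 19
(a.b)^2 = (-12)^2 = 144
|a|^2 * |b|^2 = 67 * 19 = 1273
Result = 144 - 1273 = -1129


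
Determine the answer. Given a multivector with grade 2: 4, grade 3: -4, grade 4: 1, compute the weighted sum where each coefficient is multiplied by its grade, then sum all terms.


Grade-weighted sum = sum of grade_k * coefficient_k
2*4 = 8
3*(-4) = -12
4*1 = 4
Total = 8 + (-12) + 4 = 0


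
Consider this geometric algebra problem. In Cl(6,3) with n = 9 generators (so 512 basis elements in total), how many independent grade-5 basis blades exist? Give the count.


Number of grade-k basis blades in Cl(p,q) with n = p + q is C(n, k).
n = 6 + 3 = 9
C(9, 5) = 9! / (5! * 4!)
= 362880 / (120 * 24)
= 126


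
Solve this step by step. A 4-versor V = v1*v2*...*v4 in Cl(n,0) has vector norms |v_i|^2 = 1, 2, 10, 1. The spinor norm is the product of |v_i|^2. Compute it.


Spinor norm N(V) = |v1|^2 * |v2|^2 * ... * |v4|^2
= 1 * 2 * 10 * 1
Running product: 1, 2, 20, 20
N(V) = 20


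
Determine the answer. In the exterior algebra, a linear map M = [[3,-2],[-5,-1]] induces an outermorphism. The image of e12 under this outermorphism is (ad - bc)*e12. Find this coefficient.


The outermorphism of a linear map f sends e1^e2 to f(e1)^f(e2).
f(e1) = 3*e1 - 5*e2
f(e2) = -2*e1 - 1*e2
f(e1) ^ f(e2) = (3*e1 - 5*e2) ^ (-2*e1 - 1*e2)
= 3*(-1)*e12 + (-5)*(-2)*e21
= (-3 - 10)*e12
= -13*e12
Coefficient = -13


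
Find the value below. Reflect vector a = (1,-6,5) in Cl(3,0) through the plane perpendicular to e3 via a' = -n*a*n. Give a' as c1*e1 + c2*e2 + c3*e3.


Reflection formula: a' = -n*a*n, with n = e3 (unit vector, n^2 = 1).
For reflection through hyperplane perp to e3:
The component along e3 flips sign, others stay.
a = (1, -6, 5)
a' = (1, -6, -5)
a' = 1*e1 - 6*e2 - 5*e3


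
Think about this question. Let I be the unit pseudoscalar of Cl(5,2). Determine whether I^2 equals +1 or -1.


The pseudoscalar I = e1...e_n (product of all n generators) of Cl(p,q) satisfies I^2 = (-1)^(q + n(n-1)/2).
p = 5, q = 2, n = p + q = 7
n(n-1)/2 = 7 * 6 / 2 = 21
Exponent = q + n(n-1)/2 = 2 + 21 = 23
I^2 = (-1)^23 = -1


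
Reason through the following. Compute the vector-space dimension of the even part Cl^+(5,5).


Even subalgebra dimension = 2^(n-1)
n = 5 + 5 = 10
2^(10 - 1) = 2^9 = 512
Verification: sum of C(10,k) for even k = 1 + 45 + 210 + 210 + 45 + 1 = 512
Result = 512


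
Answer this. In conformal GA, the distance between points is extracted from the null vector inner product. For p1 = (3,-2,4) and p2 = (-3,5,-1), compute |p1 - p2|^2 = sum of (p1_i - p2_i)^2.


p1 - p2 = (6, -7, 5)
|p1 - p2|^2 = 6^2 + (-7)^2 + 5^2
= 36 + 49 + 25
= 110


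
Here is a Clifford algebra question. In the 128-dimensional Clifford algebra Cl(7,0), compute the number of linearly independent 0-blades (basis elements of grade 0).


Number of grade-k basis blades in Cl(p,q) with n = p + q is C(n, k).
n = 7 + 0 = 7
C(7, 0) = 7! / (0! * 7!)
= 5040 / (1 * 5040)
= 1


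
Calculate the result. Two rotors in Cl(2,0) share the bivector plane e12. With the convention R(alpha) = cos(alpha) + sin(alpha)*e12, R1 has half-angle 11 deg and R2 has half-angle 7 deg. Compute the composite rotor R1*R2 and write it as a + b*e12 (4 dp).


Same-plane rotors commute and their half-angles add:
R1*R2 = cos(a1 + a2) + sin(a1 + a2)*e12.
a1 + a2 = 11 + 7 = 18 deg
cos(18 deg) = 0.9511
sin(18 deg) = 0.3090
R1*R2 = 0.9511 + 0.3090*e12


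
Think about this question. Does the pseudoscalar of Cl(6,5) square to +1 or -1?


The pseudoscalar I = e1...e_n (product of all n generators) of Cl(p,q) satisfies I^2 = (-1)^(q + n(n-1)/2).
p = 6, q = 5, n = p + q = 11
n(n-1)/2 = 11 * 10 / 2 = 55
Exponent = q + n(n-1)/2 = 5 + 55 = 60
I^2 = (-1)^60 = +1


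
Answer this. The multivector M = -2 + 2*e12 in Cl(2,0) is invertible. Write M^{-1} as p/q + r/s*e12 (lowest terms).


M = -2 + 2*e12, where e12^2 = -1.
Since M commutes with its reverse ~M = a - b*e12, M * ~M = a^2 - b^2*e12^2 = a^2 + b^2.
So M^{-1} = ~M / (a^2 + b^2) = (a - b*e12)/(a^2 + b^2).
a^2 + b^2 = 4 + 4 = 8
Scalar part = -2/8 = -1/4
Bivector coeff = -2/8 = -1/4
M^{-1} = -1/4 - 1/4*e12


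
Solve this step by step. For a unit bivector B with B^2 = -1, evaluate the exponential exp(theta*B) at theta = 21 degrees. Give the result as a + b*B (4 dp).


For a unit bivector B with B^2 = -1, the exponential series gives
e^(theta*B) = cos(theta) + sin(theta)*B (the GA analogue of Euler's formula).
theta = 21 degrees = 0.366519 rad
cos(21 deg) = 0.9336
sin(21 deg) = 0.3584
exp(theta*B) = 0.9336 + 0.3584*B


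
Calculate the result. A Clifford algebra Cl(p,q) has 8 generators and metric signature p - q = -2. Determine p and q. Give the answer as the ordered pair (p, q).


We need p + q = 8 and p - q = -2.
Adding: 2p = 8 + (-2) = 6, so p = 3.
Then q = 8 - 3 = 5.
(p, q) = (3, 5)


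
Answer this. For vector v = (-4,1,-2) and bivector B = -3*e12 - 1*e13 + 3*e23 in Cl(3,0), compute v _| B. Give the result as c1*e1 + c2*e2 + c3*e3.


Left contraction v _| B = <vB>_1 (grade-1 part of the geometric product vB).
Using e1_|e12 = e2, e2_|e12 = -e1, e1_|e13 = e3, e3_|e13 = -e1, e2_|e23 = e3, e3_|e23 = -e2:
e1 coeff: -v2*b12 - v3*b13 = -(1)*(-3) - (-2)*(-1) = 1
e2 coeff: v1*b12 - v3*b23 = (-4)*(-3) - (-2)*(3) = 18
e3 coeff: v1*b13 + v2*b23 = (-4)*(-1) + (1)*(3) = 7
v _| B = 1*e1 + 18*e2 + 7*e3


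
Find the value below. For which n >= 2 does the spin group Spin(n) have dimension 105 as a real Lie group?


dim Spin(n) = dim so(n) = n(n-1)/2.
Solve n(n-1)/2 = 105, i.e. n^2 - n - 210 = 0.
Discriminant = 1 + 8*105 = 841
n = (1 + sqrt(841))/2 = (1 + 29)/2 = 15


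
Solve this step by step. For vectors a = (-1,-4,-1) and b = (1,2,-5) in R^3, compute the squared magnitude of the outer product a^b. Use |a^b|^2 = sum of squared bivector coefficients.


a wedge b = (a1*b2 - a2*b1)*e12 + (a1*b3 - a3*b1)*e13 + (a2*b3 - a3*b2)*e23
e12 coeff: (-1)*2 - (-4)*1 = -2 - (-4) = 2
e13 coeff: (-1)*(-5) - (-1)*1 = 5 - (-1) = 6
e23 coeff: (-4)*(-5) - (-1)*2 = 20 - (-2) = 22
|a wedge b|^2 = 2^2 + 6^2 + 22^2
= 4 + 36 + 484
= 524


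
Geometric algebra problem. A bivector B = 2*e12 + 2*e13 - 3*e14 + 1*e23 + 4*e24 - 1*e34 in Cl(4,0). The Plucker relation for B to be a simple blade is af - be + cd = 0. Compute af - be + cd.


Plucker relation: af - be + cd
a*f = 2*(-1) = -2
b*e = 2*4 = 8
c*d = (-3)*1 = -3
af - be + cd = -2 - 8 + (-3)
= -13


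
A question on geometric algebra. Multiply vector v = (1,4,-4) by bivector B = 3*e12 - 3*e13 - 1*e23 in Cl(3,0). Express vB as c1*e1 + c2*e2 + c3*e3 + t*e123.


vB has grade-1 (vector) and grade-3 (trivector) parts: vB = (v _| B) + (v ^ B).
Vector part <vB>_1:
  e1: -v2*b12 - v3*b13 = -(4)*(3) - (-4)*(-3) = -24
  e2: v1*b12 - v3*b23 = (1)*(3) - (-4)*(-1) = -1
  e3: v1*b13 + v2*b23 = (1)*(-3) + (4)*(-1) = -7
Trivector part <vB>_3:
  e123: v1*b23 - v2*b13 + v3*b12 = (1)*(-1) - (4)*(-3) + (-4)*(3) = -1
vB = -24*e1 - 1*e2 - 7*e3 - 1*e123


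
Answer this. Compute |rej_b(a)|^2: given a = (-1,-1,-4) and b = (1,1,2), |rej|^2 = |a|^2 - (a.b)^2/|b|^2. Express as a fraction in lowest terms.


|a|^2 = (-1)^2 + (-1)^2 + (-4)^2 = 18
|b|^2 = 1^2 + 1^2 + 2^2 = 6
a . b = (-1)*1 + (-1)*1 + (-4)*2 = -10
(a.b)^2 = (-10)^2 = 100
|rej|^2 = 18 - 100/6
= (108 - 100)/6
= 8/6
In lowest terms: 4/3


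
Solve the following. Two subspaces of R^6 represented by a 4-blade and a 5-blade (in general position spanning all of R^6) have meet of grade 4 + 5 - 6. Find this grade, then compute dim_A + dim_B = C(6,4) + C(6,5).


Meet grade = grade(A) + grade(B) - n
= 4 + 5 - 6 = 3
C(6,4) = 15
C(6,5) = 6
dim_A + dim_B = 15 + 6 = 21


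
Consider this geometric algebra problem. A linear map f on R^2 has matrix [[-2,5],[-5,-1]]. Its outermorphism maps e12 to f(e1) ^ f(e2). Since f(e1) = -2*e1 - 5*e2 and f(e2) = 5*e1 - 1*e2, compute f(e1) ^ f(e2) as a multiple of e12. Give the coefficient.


The outermorphism of a linear map f sends e1^e2 to f(e1)^f(e2).
f(e1) = -2*e1 - 5*e2
f(e2) = 5*e1 - 1*e2
f(e1) ^ f(e2) = (-2*e1 - 5*e2) ^ (5*e1 - 1*e2)
= (-2)*(-1)*e12 + (-5)*5*e21
= (2 - (-25))*e12
= 27*e12
Coefficient = 27


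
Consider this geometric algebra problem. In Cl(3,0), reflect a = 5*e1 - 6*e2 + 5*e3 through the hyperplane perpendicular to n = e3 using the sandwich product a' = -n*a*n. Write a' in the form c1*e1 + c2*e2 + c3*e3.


Reflection formula: a' = -n*a*n, with n = e3 (unit vector, n^2 = 1).
For reflection through hyperplane perp to e3:
The component along e3 flips sign, others stay.
a = (5, -6, 5)
a' = (5, -6, -5)
a' = 5*e1 - 6*e2 - 5*e3


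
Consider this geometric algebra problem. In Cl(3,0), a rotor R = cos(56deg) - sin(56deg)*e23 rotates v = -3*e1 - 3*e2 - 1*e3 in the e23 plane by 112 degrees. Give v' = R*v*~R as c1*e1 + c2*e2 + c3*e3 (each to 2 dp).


Rotor R = cos(56deg) - sin(56deg)*e23
Rotation angle theta = 2 * 56 = 112 degrees in the e23 plane (e2 -> e3).
The component perpendicular to the plane (e1) is invariant: v'_1 = v1 = -3.00
cos(112deg) = -0.3746, sin(112deg) = 0.9272
v'_2 = v2*cos(theta) - v3*sin(theta) = -3*(-0.3746) - (-1)*0.9272 = 2.05
v'_3 = v2*sin(theta) + v3*cos(theta) = -3*0.9272 + (-1)*(-0.3746) = -2.41
v' = -3.00*e1 + 2.05*e2 - 2.41*e3


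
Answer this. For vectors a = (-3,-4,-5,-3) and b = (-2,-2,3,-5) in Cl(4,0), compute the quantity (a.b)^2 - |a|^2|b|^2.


a . b = (-3)*(-2) + (-4)*(-2) + (-5)*3 + (-3)*(-5)
= 6 + 8 + (-15) + 15 = 14
|a|^2 = (-3)^2 + (-4)^2 + (-5)^2 + (-3)^2 = 59
|b|^2 = (-2)^2 + (-2)^2 + 3^2 + (-5)^2 = 42
(a.b)^2 = 14^2 = 196
|a|^2 * |b|^2 = 59 * 42 = 2478
Result = 196 - 2478 = -2282


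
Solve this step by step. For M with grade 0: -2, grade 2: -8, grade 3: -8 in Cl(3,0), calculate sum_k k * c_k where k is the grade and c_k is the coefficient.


Grade-weighted sum = sum of grade_k * coefficient_k
0*(-2) = 0
2*(-8) = -16
3*(-8) = -24
Total = 0 + (-16) + (-24) = -40


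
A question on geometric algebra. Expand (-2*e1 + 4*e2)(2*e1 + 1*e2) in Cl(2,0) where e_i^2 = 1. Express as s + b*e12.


Expand: (-2*e1 + 4*e2)(2*e1 + 1*e2)
= (-2)*2*e1e1 + (-2)*1*e1e2 + 4*2*e2e1 + 4*1*e2e2
Using e1^2 = e2^2 = 1, e2e1 = -e1e2:
Scalar part s = (-2)*2 + 4*1 = -4 + 4 = 0
Bivector part b = (-2)*1 - 4*2 = -2 - 8 = -10
uv = 0 - 10*e12


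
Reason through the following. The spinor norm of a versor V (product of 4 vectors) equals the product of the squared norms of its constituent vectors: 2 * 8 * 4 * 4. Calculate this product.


Spinor norm N(V) = |v1|^2 * |v2|^2 * ... * |v4|^2
= 2 * 8 * 4 * 4
Running product: 2, 16, 64, 256
N(V) = 256


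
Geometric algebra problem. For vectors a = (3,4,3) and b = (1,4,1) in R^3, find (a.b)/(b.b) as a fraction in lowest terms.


Projection coefficient = (a . b) / (b . b)
a . b = 3*1 + 4*4 + 3*1
= 3 + 16 + 3 = 22
b . b = 1^2 + 4^2 + 1^2
= 1 + 16 + 1 = 18
Coefficient = 22/18
In lowest terms: 11/9


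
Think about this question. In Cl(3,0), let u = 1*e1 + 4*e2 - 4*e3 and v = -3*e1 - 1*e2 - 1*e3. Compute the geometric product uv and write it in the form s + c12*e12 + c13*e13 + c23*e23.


In Cl(3,0): e_i^2 = 1, e_ie_j = -e_je_i for i != j.
Scalar part = u . v = 1*(-3) + 4*(-1) + (-4)*(-1)
= -3 + (-4) + 4 = -3
e12 coeff = 1*(-1) - 4*(-3) = -1 - (-12) = 11
e13 coeff = 1*(-1) - (-4)*(-3) = -1 - 12 = -13
e23 coeff = 4*(-1) - (-4)*(-1) = -4 - 4 = -8
uv = -3 + 11*e12 - 13*e13 - 8*e23


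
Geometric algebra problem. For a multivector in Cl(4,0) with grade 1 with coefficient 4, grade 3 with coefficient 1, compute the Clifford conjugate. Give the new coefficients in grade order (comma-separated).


Clifford conjugate sign for grade k: (-1)^(k(k+1)/2)
Grade 1: (-1)^(1*2/2) = (-1)^1 = -1, coeff 4 -> -4
Grade 3: (-1)^(3*4/2) = (-1)^6 = 1, coeff 1 -> 1
Conjugated coefficients: -4, 1


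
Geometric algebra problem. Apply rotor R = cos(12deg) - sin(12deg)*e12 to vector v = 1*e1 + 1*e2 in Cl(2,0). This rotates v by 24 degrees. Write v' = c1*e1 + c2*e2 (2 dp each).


Rotor R = cos(12deg) - sin(12deg)*e12
Rotation angle theta = 2 * 12 = 24 degrees
v' = R*v*~R rotates v by theta.
cos(24deg) = 0.9135, sin(24deg) = 0.4067
v'_1 = 1*cos(24deg) - 1*sin(24deg)
= 1*0.9135 - 1*0.4067
= 0.51
v'_2 = 1*sin(24deg) + 1*cos(24deg)
= 1*0.4067 + 1*0.9135
= 1.32
v' = 0.51*e1 + 1.32*e2


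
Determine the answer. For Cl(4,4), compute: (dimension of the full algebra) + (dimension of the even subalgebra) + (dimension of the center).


n = 4 + 4 = 8
Total dim = 2^8 = 256
Even subalgebra dim = 2^7 = 128
n is even, so center dim = 1
Sum = 256 + 128 + 1 = 385


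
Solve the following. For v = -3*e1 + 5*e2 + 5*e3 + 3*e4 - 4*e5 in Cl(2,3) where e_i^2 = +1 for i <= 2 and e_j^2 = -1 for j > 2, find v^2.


v^2 = sum of c_i^2 * e_i^2
Positive signature terms (e_i^2 = +1): (-3)^2 + 5^2 = 34
Negative signature terms (e_j^2 = -1): 5^2 + 3^2 + (-4)^2 = 50
v^2 = 34 - 50 = -16


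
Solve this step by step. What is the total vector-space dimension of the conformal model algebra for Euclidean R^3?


The conformal model of R^3 uses Cl(4,1): the 3 Euclidean generators plus two extra orthogonal generators e+ (e+^2 = +1) and e- (e-^2 = -1), from which the null vectors e0, einf are built.
Number of generators m = 3 + 2 = 5.
dim Cl(p,q) = 2^m = 2^5 = 32


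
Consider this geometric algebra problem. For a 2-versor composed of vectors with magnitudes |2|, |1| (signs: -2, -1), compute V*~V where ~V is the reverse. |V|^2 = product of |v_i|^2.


Each vector v_i has |v_i|^2 = s_i^2
Squared scales: (-2)^2 = 4, (-1)^2 = 1
|V|^2 = 4 * 1
= 4


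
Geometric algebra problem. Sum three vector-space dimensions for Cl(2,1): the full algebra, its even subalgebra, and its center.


n = 2 + 1 = 3
Total dim = 2^3 = 8
Even subalgebra dim = 2^2 = 4
n is odd, so center dim = 2
Sum = 8 + 4 + 2 = 14


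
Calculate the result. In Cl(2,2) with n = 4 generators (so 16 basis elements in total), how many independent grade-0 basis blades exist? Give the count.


Number of grade-k basis blades in Cl(p,q) with n = p + q is C(n, k).
n = 2 + 2 = 4
C(4, 0) = 4! / (0! * 4!)
= 24 / (1 * 24)
= 1


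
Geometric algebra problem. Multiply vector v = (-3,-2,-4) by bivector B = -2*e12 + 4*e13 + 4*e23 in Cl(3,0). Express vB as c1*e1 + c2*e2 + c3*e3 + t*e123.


vB has grade-1 (vector) and grade-3 (trivector) parts: vB = (v _| B) + (v ^ B).
Vector part <vB>_1:
  e1: -v2*b12 - v3*b13 = -(-2)*(-2) - (-4)*(4) = 12
  e2: v1*b12 - v3*b23 = (-3)*(-2) - (-4)*(4) = 22
  e3: v1*b13 + v2*b23 = (-3)*(4) + (-2)*(4) = -20
Trivector part <vB>_3:
  e123: v1*b23 - v2*b13 + v3*b12 = (-3)*(4) - (-2)*(4) + (-4)*(-2) = 4
vB = 12*e1 + 22*e2 - 20*e3 + 4*e123


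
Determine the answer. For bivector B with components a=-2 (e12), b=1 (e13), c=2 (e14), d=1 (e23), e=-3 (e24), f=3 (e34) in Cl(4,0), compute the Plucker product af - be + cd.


Plucker relation: af - be + cd
a*f = (-2)*3 = -6
b*e = 1*(-3) = -3
c*d = 2*1 = 2
af - be + cd = -6 - (-3) + 2
= -1


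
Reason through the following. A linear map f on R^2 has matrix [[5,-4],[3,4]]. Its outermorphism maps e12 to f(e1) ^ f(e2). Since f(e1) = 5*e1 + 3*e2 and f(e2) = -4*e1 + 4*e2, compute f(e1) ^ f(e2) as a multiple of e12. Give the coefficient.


The outermorphism of a linear map f sends e1^e2 to f(e1)^f(e2).
f(e1) = 5*e1 + 3*e2
f(e2) = -4*e1 + 4*e2
f(e1) ^ f(e2) = (5*e1 + 3*e2) ^ (-4*e1 + 4*e2)
= 5*4*e12 + 3*(-4)*e21
= (20 - (-12))*e12
= 32*e12
Coefficient = 32


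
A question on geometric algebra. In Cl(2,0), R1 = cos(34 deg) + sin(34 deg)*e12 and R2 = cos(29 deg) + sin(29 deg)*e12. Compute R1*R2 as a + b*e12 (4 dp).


Same-plane rotors commute and their half-angles add:
R1*R2 = cos(a1 + a2) + sin(a1 + a2)*e12.
a1 + a2 = 34 + 29 = 63 deg
cos(63 deg) = 0.4540
sin(63 deg) = 0.8910
R1*R2 = 0.4540 + 0.8910*e12


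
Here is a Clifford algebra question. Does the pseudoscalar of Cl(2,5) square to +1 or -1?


The pseudoscalar I = e1...e_n (product of all n generators) of Cl(p,q) satisfies I^2 = (-1)^(q + n(n-1)/2).
p = 2, q = 5, n = p + q = 7
n(n-1)/2 = 7 * 6 / 2 = 21
Exponent = q + n(n-1)/2 = 5 + 21 = 26
I^2 = (-1)^26 = +1


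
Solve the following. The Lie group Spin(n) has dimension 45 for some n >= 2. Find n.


dim Spin(n) = dim so(n) = n(n-1)/2.
Solve n(n-1)/2 = 45, i.e. n^2 - n - 90 = 0.
Discriminant = 1 + 8*45 = 361
n = (1 + sqrt(361))/2 = (1 + 19)/2 = 10


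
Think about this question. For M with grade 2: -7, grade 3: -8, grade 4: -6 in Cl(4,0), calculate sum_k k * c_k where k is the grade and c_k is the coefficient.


Grade-weighted sum = sum of grade_k * coefficient_k
2*(-7) = -14
3*(-8) = -24
4*(-6) = -24
Total = -14 + (-24) + (-24) = -62


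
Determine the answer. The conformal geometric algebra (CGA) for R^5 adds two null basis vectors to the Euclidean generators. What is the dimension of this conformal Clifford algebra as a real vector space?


The conformal model of R^5 uses Cl(6,1): the 5 Euclidean generators plus two extra orthogonal generators e+ (e+^2 = +1) and e- (e-^2 = -1), from which the null vectors e0, einf are built.
Number of generators m = 5 + 2 = 7.
dim Cl(p,q) = 2^m = 2^7 = 128


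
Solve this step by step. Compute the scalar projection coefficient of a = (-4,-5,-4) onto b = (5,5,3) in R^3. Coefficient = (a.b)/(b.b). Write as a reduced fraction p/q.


Projection coefficient = (a . b) / (b . b)
a . b = (-4)*5 + (-5)*5 + (-4)*3
= -20 + (-25) + (-12) = -57
b . b = 5^2 + 5^2 + 3^2
= 25 + 25 + 9 = 59
Coefficient = -57/59
In lowest terms: -57/59


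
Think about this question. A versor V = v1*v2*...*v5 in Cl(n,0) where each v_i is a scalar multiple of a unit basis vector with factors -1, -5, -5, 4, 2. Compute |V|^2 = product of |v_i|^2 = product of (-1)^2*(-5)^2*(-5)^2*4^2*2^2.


Each vector v_i has |v_i|^2 = s_i^2
Squared scales: (-1)^2 = 1, (-5)^2 = 25, (-5)^2 = 25, 4^2 = 16, 2^2 = 4
|V|^2 = 1 * 25 * 25 * 16 * 4
= 40000


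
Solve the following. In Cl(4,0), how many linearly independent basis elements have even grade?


Even subalgebra dimension = 2^(n-1)
n = 4 + 0 = 4
2^(4 - 1) = 2^3 = 8
Verification: sum of C(4,k) for even k = 1 + 6 + 1 = 8
Result = 8


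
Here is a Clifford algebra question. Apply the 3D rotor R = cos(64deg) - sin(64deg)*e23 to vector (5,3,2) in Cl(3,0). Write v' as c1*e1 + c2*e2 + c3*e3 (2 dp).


Rotor R = cos(64deg) - sin(64deg)*e23
Rotation angle theta = 2 * 64 = 128 degrees in the e23 plane (e2 -> e3).
The component perpendicular to the plane (e1) is invariant: v'_1 = v1 = 5.00
cos(128deg) = -0.6157, sin(128deg) = 0.7880
v'_2 = v2*cos(theta) - v3*sin(theta) = 3*(-0.6157) - 2*0.7880 = -3.42
v'_3 = v2*sin(theta) + v3*cos(theta) = 3*0.7880 + 2*(-0.6157) = 1.13
v' = 5.00*e1 - 3.42*e2 + 1.13*e3


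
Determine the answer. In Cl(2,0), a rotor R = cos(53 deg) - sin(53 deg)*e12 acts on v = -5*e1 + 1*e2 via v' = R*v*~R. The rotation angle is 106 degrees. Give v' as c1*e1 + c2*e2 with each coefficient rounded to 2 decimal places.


Rotor R = cos(53deg) - sin(53deg)*e12
Rotation angle theta = 2 * 53 = 106 degrees
v' = R*v*~R rotates v by theta.
cos(106deg) = -0.2756, sin(106deg) = 0.9613
v'_1 = -5*cos(106deg) - 1*sin(106deg)
= -5*(-0.2756) - 1*0.9613
= 0.42
v'_2 = -5*sin(106deg) + 1*cos(106deg)
= -5*0.9613 + 1*(-0.2756)
= -5.08
v' = 0.42*e1 - 5.08*e2


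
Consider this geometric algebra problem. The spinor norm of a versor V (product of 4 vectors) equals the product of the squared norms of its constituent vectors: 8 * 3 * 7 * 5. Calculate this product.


Spinor norm N(V) = |v1|^2 * |v2|^2 * ... * |v4|^2
= 8 * 3 * 7 * 5
Running product: 8, 24, 168, 840
N(V) = 840


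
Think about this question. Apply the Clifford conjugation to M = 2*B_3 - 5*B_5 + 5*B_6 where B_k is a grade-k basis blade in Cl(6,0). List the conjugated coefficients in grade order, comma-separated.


Clifford conjugate sign for grade k: (-1)^(k(k+1)/2)
Grade 3: (-1)^(3*4/2) = (-1)^6 = 1, coeff 2 -> 2
Grade 5: (-1)^(5*6/2) = (-1)^15 = -1, coeff -5 -> 5
Grade 6: (-1)^(6*7/2) = (-1)^21 = -1, coeff 5 -> -5
Conjugated coefficients: 2, 5, -5


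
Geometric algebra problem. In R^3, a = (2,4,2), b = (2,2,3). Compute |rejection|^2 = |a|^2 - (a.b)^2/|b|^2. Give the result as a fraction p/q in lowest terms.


|a|^2 = 2^2 + 4^2 + 2^2 = 24
|b|^2 = 2^2 + 2^2 + 3^2 = 17
a . b = 2*2 + 4*2 + 2*3 = 18
(a.b)^2 = 18^2 = 324
|rej|^2 = 24 - 324/17
= (408 - 324)/17
= 84/17
In lowest terms: 84/17


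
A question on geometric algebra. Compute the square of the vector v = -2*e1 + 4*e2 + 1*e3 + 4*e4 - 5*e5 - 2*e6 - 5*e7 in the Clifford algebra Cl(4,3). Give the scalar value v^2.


v^2 = sum of c_i^2 * e_i^2
Positive signature terms (e_i^2 = +1): (-2)^2 + 4^2 + 1^2 + 4^2 = 37
Negative signature terms (e_j^2 = -1): (-5)^2 + (-2)^2 + (-5)^2 = 54
v^2 = 37 - 54 = -17


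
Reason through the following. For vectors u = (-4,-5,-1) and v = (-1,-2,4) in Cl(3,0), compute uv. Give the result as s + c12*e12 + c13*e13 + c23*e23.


In Cl(3,0): e_i^2 = 1, e_ie_j = -e_je_i for i != j.
Scalar part = u . v = (-4)*(-1) + (-5)*(-2) + (-1)*4
= 4 + 10 + (-4) = 10
e12 coeff = (-4)*(-2) - (-5)*(-1) = 8 - 5 = 3
e13 coeff = (-4)*4 - (-1)*(-1) = -16 - 1 = -17
e23 coeff = (-5)*4 - (-1)*(-2) = -20 - 2 = -22
uv = 10 + 3*e12 - 17*e13 - 22*e23


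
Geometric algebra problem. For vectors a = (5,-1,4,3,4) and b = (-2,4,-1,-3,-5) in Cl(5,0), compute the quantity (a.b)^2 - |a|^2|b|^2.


a . b = 5*(-2) + (-1)*4 + 4*(-1) + 3*(-3) + 4*(-5)
= -10 + (-4) + (-4) + (-9) + (-20) = -47
|a|^2 = 5^2 + (-1)^2 + 4^2 + 3^2 + 4^2 = 67
|b|^2 = (-2)^2 + 4^2 + (-1)^2 + (-3)^2 + (-5)^2 = 55
(a.b)^2 = (-47)^2 = 2209
|a|^2 * |b|^2 = 67 * 55 = 3685
Result = 2209 - 3685 = -1476


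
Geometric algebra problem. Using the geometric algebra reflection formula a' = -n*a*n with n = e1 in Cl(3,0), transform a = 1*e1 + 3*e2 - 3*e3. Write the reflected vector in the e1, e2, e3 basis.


Reflection formula: a' = -n*a*n, with n = e1 (unit vector, n^2 = 1).
For reflection through hyperplane perp to e1:
The component along e1 flips sign, others stay.
a = (1, 3, -3)
a' = (-1, 3, -3)
a' = -1*e1 + 3*e2 - 3*e3


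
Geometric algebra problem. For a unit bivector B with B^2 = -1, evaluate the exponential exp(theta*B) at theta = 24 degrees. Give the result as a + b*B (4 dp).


For a unit bivector B with B^2 = -1, the exponential series gives
e^(theta*B) = cos(theta) + sin(theta)*B (the GA analogue of Euler's formula).
theta = 24 degrees = 0.418879 rad
cos(24 deg) = 0.9135
sin(24 deg) = 0.4067
exp(theta*B) = 0.9135 + 0.4067*B


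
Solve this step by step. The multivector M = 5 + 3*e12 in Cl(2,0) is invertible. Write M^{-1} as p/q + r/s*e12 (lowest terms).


M = 5 + 3*e12, where e12^2 = -1.
Since M commutes with its reverse ~M = a - b*e12, M * ~M = a^2 - b^2*e12^2 = a^2 + b^2.
So M^{-1} = ~M / (a^2 + b^2) = (a - b*e12)/(a^2 + b^2).
a^2 + b^2 = 25 + 9 = 34
Scalar part = 5/34 = 5/34
Bivector coeff = -3/34 = -3/34
M^{-1} = 5/34 - 3/34*e12


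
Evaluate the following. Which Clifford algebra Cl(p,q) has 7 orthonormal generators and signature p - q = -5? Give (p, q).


We need p + q = 7 and p - q = -5.
Adding: 2p = 7 + (-5) = 2, so p = 1.
Then q = 7 - 1 = 6.
(p, q) = (1, 6)


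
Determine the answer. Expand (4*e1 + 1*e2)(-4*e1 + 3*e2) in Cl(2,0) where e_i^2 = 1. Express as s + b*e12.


Expand: (4*e1 + 1*e2)(-4*e1 + 3*e2)
= 4*(-4)*e1e1 + 4*3*e1e2 + 1*(-4)*e2e1 + 1*3*e2e2
Using e1^2 = e2^2 = 1, e2e1 = -e1e2:
Scalar part s = 4*(-4) + 1*3 = -16 + 3 = -13
Bivector part b = 4*3 - 1*(-4) = 12 - (-4) = 16
uv = -13 + 16*e12


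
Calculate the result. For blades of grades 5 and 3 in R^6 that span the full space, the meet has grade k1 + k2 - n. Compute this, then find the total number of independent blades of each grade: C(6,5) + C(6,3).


Meet grade = grade(A) + grade(B) - n
= 5 + 3 - 6 = 2
C(6,5) = 6
C(6,3) = 20
dim_A + dim_B = 6 + 20 = 26


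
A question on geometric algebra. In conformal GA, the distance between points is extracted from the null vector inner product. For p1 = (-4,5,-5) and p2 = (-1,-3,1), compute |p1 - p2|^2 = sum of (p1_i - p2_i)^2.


p1 - p2 = (-3, 8, -6)
|p1 - p2|^2 = (-3)^2 + 8^2 + (-6)^2
= 9 + 64 + 36
= 109


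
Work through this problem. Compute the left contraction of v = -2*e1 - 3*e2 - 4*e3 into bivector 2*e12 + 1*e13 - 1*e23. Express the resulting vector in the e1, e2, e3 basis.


Left contraction v _| B = <vB>_1 (grade-1 part of the geometric product vB).
Using e1_|e12 = e2, e2_|e12 = -e1, e1_|e13 = e3, e3_|e13 = -e1, e2_|e23 = e3, e3_|e23 = -e2:
e1 coeff: -v2*b12 - v3*b13 = -(-3)*(2) - (-4)*(1) = 10
e2 coeff: v1*b12 - v3*b23 = (-2)*(2) - (-4)*(-1) = -8
e3 coeff: v1*b13 + v2*b23 = (-2)*(1) + (-3)*(-1) = 1
v _| B = 10*e1 - 8*e2 + 1*e3


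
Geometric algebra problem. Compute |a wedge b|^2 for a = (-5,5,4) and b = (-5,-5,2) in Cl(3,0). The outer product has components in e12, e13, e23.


a wedge b = (a1*b2 - a2*b1)*e12 + (a1*b3 - a3*b1)*e13 + (a2*b3 - a3*b2)*e23
e12 coeff: (-5)*(-5) - 5*(-5) = 25 - (-25) = 50
e13 coeff: (-5)*2 - 4*(-5) = -10 - (-20) = 10
e23 coeff: 5*2 - 4*(-5) = 10 - (-20) = 30
|a wedge b|^2 = 50^2 + 10^2 + 30^2
= 2500 + 100 + 900
= 3500


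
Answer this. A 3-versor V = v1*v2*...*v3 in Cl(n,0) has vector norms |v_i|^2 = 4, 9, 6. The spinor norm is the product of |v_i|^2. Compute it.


Spinor norm N(V) = |v1|^2 * |v2|^2 * ... * |v3|^2
= 4 * 9 * 6
Running product: 4, 36, 216
N(V) = 216


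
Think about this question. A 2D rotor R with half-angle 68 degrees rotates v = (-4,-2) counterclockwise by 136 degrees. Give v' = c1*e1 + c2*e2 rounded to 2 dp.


Rotor R = cos(68deg) - sin(68deg)*e12
Rotation angle theta = 2 * 68 = 136 degrees
v' = R*v*~R rotates v by theta.
cos(136deg) = -0.7193, sin(136deg) = 0.6947
v'_1 = -4*cos(136deg) - (-2)*sin(136deg)
= -4*(-0.7193) - (-2)*0.6947
= 4.27
v'_2 = -4*sin(136deg) + (-2)*cos(136deg)
= -4*0.6947 + (-2)*(-0.7193)
= -1.34
v' = 4.27*e1 - 1.34*e2


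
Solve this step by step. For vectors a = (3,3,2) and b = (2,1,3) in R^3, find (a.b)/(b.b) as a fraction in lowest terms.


Projection coefficient = (a . b) / (b . b)
a . b = 3*2 + 3*1 + 2*3
= 6 + 3 + 6 = 15
b . b = 2^2 + 1^2 + 3^2
= 4 + 1 + 9 = 14
Coefficient = 15/14
In lowest terms: 15/14


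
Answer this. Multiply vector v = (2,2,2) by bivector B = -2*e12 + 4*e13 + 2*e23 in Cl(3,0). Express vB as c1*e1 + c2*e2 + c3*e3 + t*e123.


vB has grade-1 (vector) and grade-3 (trivector) parts: vB = (v _| B) + (v ^ B).
Vector part <vB>_1:
  e1: -v2*b12 - v3*b13 = -(2)*(-2) - (2)*(4) = -4
  e2: v1*b12 - v3*b23 = (2)*(-2) - (2)*(2) = -8
  e3: v1*b13 + v2*b23 = (2)*(4) + (2)*(2) = 12
Trivector part <vB>_3:
  e123: v1*b23 - v2*b13 + v3*b12 = (2)*(2) - (2)*(4) + (2)*(-2) = -8
vB = -4*e1 - 8*e2 + 12*e3 - 8*e123
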